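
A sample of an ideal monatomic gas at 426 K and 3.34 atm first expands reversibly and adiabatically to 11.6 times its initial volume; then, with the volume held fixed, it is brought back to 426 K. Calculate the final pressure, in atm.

P₃ ≈ 0.288 atm

For a monatomic ideal gas γ = 5/3.
Adiabatic step (PV^γ = const): P₂ = 3.34×(1/11.6)^(5/3) = 0.05619 atm; T₂ = 426×(1/11.6)^(2/3) = 83.13 K.
Isochoric: P₃ = P₂(T₃/T₂) = 0.05619 × (426/83.13) = 0.2879 atm.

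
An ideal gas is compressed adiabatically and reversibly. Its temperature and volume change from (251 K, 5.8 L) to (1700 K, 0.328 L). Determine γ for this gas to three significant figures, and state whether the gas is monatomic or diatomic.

TV^(γ−1) = const ⇒ γ − 1 = ln(T₂/T₁) / ln(V₁/V₂).
γ = 1 + ln(1700/251) / ln(5.8/0.328) = 1.666.
γ ≈ 1.67 is close to 5/3, so the gas is monatomic.

γ ≈ 1.67; monatomic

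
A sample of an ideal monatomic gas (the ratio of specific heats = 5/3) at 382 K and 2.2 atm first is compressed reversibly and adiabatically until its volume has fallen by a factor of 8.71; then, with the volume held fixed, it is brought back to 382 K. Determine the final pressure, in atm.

Adiabatic step (PV^γ = const): P₂ = 2.2×8.71^(5/3) = 81.12 atm; T₂ = 382×8.71^(2/3) = 1617 K.
Isochoric: P₃ = P₂(T₃/T₂) = 81.12 × (382/1617) = 19.16 atm.

P₃ ≈ 19.2 atm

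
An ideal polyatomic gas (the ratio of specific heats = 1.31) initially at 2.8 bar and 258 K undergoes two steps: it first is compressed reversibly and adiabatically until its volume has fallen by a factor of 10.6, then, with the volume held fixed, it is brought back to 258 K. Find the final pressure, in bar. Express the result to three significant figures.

Adiabatic step (PV^γ = const): P₂ = 2.8×10.6^(1.31) = 61.7 bar; T₂ = 258×10.6^(0.31) = 536.4 K.
Isochoric: P₃ = P₂(T₃/T₂) = 61.7 × (258/536.4) = 29.68 bar.

P₃ ≈ 29.7 bar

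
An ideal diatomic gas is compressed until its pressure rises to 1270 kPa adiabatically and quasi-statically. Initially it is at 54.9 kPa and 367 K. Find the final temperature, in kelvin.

T₂ ≈ 900 K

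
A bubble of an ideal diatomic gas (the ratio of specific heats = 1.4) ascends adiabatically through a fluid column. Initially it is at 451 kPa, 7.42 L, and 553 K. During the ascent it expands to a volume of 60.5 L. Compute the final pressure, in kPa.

Since PV^γ is constant along a reversible adiabat, P₂ = P₁ (V₁/V₂)^γ.
P₂ = 451 × (7.42/60.5)^(1.4) = 23.89 kPa.

P₂ ≈ 23.9 kPa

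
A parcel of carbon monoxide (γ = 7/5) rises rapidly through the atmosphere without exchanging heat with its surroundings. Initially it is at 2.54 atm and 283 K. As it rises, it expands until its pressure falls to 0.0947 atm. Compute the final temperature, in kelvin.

Along an adiabat T P^((1−γ)/γ) is constant, so T₂ = T₁ (P₂/P₁)^((γ−1)/γ).
T₂ = 283 × (0.0947/2.54)^(2/7) = 110.6 K.

T₂ ≈ 111 K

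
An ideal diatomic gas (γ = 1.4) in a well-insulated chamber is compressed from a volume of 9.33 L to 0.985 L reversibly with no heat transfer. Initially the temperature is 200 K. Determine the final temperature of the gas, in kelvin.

T₂ ≈ 492 K

Adiabatic: T₁V₁^(γ−1) = T₂V₂^(γ−1) ⇒ T₂ = T₁ (V₁/V₂)^(γ−1).
T₂ = 200 × (9.33/0.985)^(0.4) = 491.6 K.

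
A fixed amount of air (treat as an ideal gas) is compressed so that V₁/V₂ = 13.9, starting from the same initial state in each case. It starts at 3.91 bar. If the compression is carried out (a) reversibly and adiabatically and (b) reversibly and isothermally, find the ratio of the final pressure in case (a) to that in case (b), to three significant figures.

For a diatomic ideal gas γ = 7/5.
Isothermal: P_b = P₁(V₁/V₂) = 3.91×13.9.
Adiabatic: P_a = P₁(V₁/V₂)^γ = 3.91×13.9^(7/5).
P_a/P_b = (V₁/V₂)^(γ−1) = 13.9^(2/5) = 2.866.

P_adiabatic / P_isothermal ≈ 2.87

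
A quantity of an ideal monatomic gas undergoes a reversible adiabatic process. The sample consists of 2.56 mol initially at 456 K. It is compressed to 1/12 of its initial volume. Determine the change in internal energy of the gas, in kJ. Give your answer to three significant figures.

ΔU ≈ 61.7 kJ

Adiabatic: T₁V₁^(γ−1) = T₂V₂^(γ−1) ⇒ T₂ = T₁ (V₁/V₂)^(γ−1).
γ = 5/3 for a monatomic ideal gas, so γ−1 = 2/3.
T₂ = 456 × 12^(2/3) = 2390 K.
Q = 0, so ΔU = W_on_gas = nCᵥΔT with Cᵥ = R/(γ−1) = 12.47 J/(mol·K).
ΔU = 2.56 × 12.47 × (2390 − 456) = 61750 J.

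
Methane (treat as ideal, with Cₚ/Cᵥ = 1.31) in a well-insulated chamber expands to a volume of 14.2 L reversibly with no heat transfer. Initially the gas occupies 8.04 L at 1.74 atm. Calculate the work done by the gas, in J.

P₂ = P₁(V₁/V₂)^γ = 1.74×(8.04/14.2)^(1.31) = 0.8259 atm.
For a reversible adiabat, W_by_gas = (P₁V₁ − P₂V₂)/(γ−1).
W_by = (176300×0.00804 − 83690×0.0142) / (0.31) = 739.2 J.

W ≈ 739 J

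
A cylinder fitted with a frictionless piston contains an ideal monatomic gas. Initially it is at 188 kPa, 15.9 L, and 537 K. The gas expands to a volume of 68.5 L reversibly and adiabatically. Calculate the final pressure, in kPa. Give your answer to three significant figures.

Adiabatic: P₁V₁^γ = P₂V₂^γ ⇒ P₂ = P₁ (V₁/V₂)^γ.
γ = 5/3 for a monatomic ideal gas.
P₂ = 188 × (15.9/68.5)^(5/3) = 16.48 kPa.

P₂ ≈ 16.5 kPa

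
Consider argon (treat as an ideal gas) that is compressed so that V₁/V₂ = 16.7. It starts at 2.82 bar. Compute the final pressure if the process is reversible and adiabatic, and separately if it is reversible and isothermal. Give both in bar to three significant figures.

adiabatic: 308 bar; isothermal: 47.1 bar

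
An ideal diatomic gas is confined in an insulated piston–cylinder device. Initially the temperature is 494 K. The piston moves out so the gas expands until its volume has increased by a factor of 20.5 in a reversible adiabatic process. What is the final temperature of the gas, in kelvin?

Adiabatic: T₁V₁^(γ−1) = T₂V₂^(γ−1) ⇒ T₂ = T₁ (V₁/V₂)^(γ−1).
For a diatomic ideal gas γ = 7/5, so γ−1 = 2/5.
T₂ = 494 × (1/20.5)^(2/5) = 147.6 K.

T₂ ≈ 148 K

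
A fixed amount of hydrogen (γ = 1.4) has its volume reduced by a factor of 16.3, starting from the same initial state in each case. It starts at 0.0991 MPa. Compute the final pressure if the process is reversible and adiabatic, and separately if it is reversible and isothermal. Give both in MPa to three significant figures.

Isothermal: P₂ = P₁(V₁/V₂) = 0.0991×16.3 = 1.615 MPa.
Adiabatic: P₂ = P₁(V₁/V₂)^γ = 0.0991×16.3^(1.4) = 4.933 MPa.

adiabatic: 4.93 MPa; isothermal: 1.62 MPa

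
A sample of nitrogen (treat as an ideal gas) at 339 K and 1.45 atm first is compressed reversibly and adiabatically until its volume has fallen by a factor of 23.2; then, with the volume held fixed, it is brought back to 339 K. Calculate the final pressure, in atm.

P₃ ≈ 33.6 atm

For a diatomic ideal gas γ = 7/5.
Adiabatic step (PV^γ = const): P₂ = 1.45×23.2^(7/5) = 118.3 atm; T₂ = 339×23.2^(2/5) = 1192 K.
Isochoric: P₃ = P₂(T₃/T₂) = 118.3 × (339/1192) = 33.64 atm.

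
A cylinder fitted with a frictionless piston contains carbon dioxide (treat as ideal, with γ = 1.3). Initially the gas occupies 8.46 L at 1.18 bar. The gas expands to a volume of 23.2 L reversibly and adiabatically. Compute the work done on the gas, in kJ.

P₂ = P₁(V₁/V₂)^γ = 1.18×(8.46/23.2)^(1.3) = 0.3179 bar.
For a reversible adiabat, W_by_gas = (P₁V₁ − P₂V₂)/(γ−1).
W_by = (118000×0.00846 − 31790×0.0232) / (0.3) = 869 J.
W_on_gas = −W_by = -869 J.

W ≈ -0.869 kJ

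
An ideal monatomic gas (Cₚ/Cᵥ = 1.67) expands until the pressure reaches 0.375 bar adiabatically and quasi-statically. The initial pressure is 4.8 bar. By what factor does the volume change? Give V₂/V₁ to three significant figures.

V₂/V₁ ≈ 4.60

From PV^γ = const, V₂/V₁ = (P₁/P₂)^(1/γ).
V₂/V₁ = (4.8/0.375)^(0.599) = 4.603.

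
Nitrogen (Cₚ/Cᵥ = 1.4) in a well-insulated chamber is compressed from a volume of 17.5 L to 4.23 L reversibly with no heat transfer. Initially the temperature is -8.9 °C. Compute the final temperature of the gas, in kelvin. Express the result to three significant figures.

T₂ ≈ 466 K

For a reversible adiabat TV^(γ−1) is constant, so T₂ = T₁ (V₁/V₂)^(γ−1).
T₁ = -8.9 °C = 264.2 K.
T₂ = 264.2 × (17.5/4.23)^(0.4) = 466.3 K.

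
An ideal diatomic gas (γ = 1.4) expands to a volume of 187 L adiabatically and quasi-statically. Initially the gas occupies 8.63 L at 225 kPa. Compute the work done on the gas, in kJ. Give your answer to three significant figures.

P₂ = P₁(V₁/V₂)^γ = 225×(8.63/187)^(1.4) = 3.034 kPa.
For a reversible adiabat, W_by_gas = (P₁V₁ − P₂V₂)/(γ−1).
W_by = (225000×0.00863 − 3034×0.187) / (0.4) = 3436 J.
W_on_gas = −W_by = -3436 J.

W ≈ -3.44 kJ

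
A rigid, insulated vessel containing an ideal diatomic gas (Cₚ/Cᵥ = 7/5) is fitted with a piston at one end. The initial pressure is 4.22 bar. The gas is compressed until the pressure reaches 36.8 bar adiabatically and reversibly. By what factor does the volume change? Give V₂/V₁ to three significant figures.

From PV^γ = const, V₂/V₁ = (P₁/P₂)^(1/γ).
V₂/V₁ = (4.22/36.8)^(5/7) = 0.2129.

V₂/V₁ ≈ 0.213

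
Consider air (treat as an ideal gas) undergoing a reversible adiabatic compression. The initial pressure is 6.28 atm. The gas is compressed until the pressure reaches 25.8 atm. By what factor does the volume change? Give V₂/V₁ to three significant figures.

From PV^γ = const, V₂/V₁ = (P₁/P₂)^(1/γ).
For a diatomic ideal gas γ = 7/5.
V₂/V₁ = (6.28/25.8)^(5/7) = 0.3645.

V₂/V₁ ≈ 0.364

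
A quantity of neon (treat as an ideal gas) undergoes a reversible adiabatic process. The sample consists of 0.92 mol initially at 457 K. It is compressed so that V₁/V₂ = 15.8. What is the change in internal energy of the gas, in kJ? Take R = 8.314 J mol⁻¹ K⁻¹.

Adiabatic: T₁V₁^(γ−1) = T₂V₂^(γ−1) ⇒ T₂ = T₁ (V₁/V₂)^(γ−1).
γ = 5/3 for a monatomic ideal gas, so γ−1 = 2/3.
T₂ = 457 × 15.8^(2/3) = 2878 K.
Q = 0, so ΔU = W_on_gas = nCᵥΔT with Cᵥ = R/(γ−1) = 12.47 J/(mol·K).
ΔU = 0.92 × 12.47 × (2878 − 457) = 27770 J.

ΔU ≈ 27.8 kJ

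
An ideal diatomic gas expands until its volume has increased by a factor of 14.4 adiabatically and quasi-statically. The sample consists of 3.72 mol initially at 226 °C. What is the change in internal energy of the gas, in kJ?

Adiabatic: T₁V₁^(γ−1) = T₂V₂^(γ−1) ⇒ T₂ = T₁ (V₁/V₂)^(γ−1).
γ = 7/5 for a diatomic ideal gas, so γ−1 = 2/5.
T₁ = 226 °C = 499.1 K.
T₂ = 499.1 × (1/14.4)^(2/5) = 171.7 K.
Q = 0, so ΔU = W_on_gas = nCᵥΔT with Cᵥ = R/(γ−1) = 20.79 J/(mol·K).
ΔU = 3.72 × 20.79 × (171.7 − 499.1) = -25310 J.

ΔU ≈ -25.3 kJ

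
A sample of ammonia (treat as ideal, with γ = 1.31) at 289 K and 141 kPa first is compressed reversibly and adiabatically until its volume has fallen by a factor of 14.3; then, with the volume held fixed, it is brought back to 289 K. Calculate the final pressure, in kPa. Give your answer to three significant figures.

Adiabatic step (PV^γ = const): P₂ = 141×14.3^(1.31) = 4599 kPa; T₂ = 289×14.3^(0.31) = 659.3 K.
Isochoric: P₃ = P₂(T₃/T₂) = 4599 × (289/659.3) = 2016 kPa.

P₃ ≈ 2020 kPa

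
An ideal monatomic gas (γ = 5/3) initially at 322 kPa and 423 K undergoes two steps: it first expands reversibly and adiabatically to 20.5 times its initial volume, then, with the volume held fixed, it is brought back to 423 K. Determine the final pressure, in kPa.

Adiabatic step (PV^γ = const): P₂ = 322×(1/20.5)^(5/3) = 2.097 kPa; T₂ = 423×(1/20.5)^(2/3) = 56.47 K.
Isochoric: P₃ = P₂(T₃/T₂) = 2.097 × (423/56.47) = 15.71 kPa.

P₃ ≈ 15.7 kPa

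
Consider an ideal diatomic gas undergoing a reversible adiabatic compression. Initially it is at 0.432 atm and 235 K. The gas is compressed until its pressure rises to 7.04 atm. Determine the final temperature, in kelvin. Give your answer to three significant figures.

Along an adiabat T P^((1−γ)/γ) is constant, so T₂ = T₁ (P₂/P₁)^((γ−1)/γ).
For a diatomic ideal gas γ = 7/5, so (γ−1)/γ = 2/7.
T₂ = 235 × (7.04/0.432)^(2/7) = 521.6 K.

T₂ ≈ 522 K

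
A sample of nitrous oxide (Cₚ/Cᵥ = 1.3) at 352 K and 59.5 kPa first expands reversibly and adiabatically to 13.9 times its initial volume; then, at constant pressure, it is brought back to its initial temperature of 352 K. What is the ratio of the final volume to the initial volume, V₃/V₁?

Adiabatic step: V₂/V₁ = 13.9; T₂ = T₁·(1/13.9)^(0.3) = 159.8 K.
Isobaric step: V₃/V₂ = T₃/T₂ = 352/159.8.
V₃/V₁ = (V₂/V₁)(V₃/V₂) = 13.9 × (352/159.8) = 30.61.

V₃/V₁ ≈ 30.6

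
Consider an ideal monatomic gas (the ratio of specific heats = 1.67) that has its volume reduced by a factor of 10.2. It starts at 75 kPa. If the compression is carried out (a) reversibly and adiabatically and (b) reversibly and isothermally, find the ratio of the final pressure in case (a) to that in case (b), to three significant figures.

P_adiabatic / P_isothermal ≈ 4.74

Isothermal: P_b = P₁(V₁/V₂) = 75×10.2.
Adiabatic: P_a = P₁(V₁/V₂)^γ = 75×10.2^(1.67).
P_a/P_b = (V₁/V₂)^(γ−1) = 10.2^(0.67) = 4.74.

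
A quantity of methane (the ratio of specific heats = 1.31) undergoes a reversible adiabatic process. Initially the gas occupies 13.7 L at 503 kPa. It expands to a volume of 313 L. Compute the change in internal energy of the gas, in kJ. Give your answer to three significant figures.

P₂ = P₁(V₁/V₂)^γ = 503×(13.7/313)^(1.31) = 8.347 kPa.
For a reversible adiabat, W_by_gas = (P₁V₁ − P₂V₂)/(γ−1).
W_by = (503000×0.0137 − 8347×0.313) / (0.31) = 13800 J.
Q = 0 ⇒ ΔU = −W_by = -13800 J.

ΔU ≈ -13.8 kJ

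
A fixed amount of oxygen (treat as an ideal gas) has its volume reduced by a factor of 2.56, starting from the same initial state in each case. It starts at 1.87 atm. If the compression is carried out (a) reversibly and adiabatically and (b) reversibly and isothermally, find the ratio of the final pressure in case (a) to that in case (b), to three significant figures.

P_adiabatic / P_isothermal ≈ 1.46

For a diatomic ideal gas γ = 7/5.
Isothermal: P_b = P₁(V₁/V₂) = 1.87×2.56.
Adiabatic: P_a = P₁(V₁/V₂)^γ = 1.87×2.56^(7/5).
P_a/P_b = (V₁/V₂)^(γ−1) = 2.56^(2/5) = 1.456.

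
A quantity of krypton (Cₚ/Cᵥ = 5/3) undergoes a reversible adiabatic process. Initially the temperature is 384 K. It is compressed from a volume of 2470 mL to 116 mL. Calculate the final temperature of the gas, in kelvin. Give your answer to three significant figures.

T₂ ≈ 2950 K

Adiabatic: T₁V₁^(γ−1) = T₂V₂^(γ−1) ⇒ T₂ = T₁ (V₁/V₂)^(γ−1).
T₂ = 384 × (2470/116)^(2/3) = 2950 K.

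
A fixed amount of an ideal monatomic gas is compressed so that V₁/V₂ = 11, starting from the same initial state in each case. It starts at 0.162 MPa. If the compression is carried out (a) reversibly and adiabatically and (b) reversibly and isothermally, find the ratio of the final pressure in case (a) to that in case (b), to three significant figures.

For a monatomic ideal gas γ = 5/3.
Isothermal: P_b = P₁(V₁/V₂) = 0.162×11.
Adiabatic: P_a = P₁(V₁/V₂)^γ = 0.162×11^(5/3).
P_a/P_b = (V₁/V₂)^(γ−1) = 11^(2/3) = 4.946.

P_adiabatic / P_isothermal ≈ 4.95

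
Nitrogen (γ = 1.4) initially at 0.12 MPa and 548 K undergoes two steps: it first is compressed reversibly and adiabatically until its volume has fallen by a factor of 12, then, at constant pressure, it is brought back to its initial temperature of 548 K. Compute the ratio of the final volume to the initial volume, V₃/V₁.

Adiabatic step: V₂/V₁ = 0.08333; T₂ = T₁·12^(0.4) = 1481 K.
Isobaric step: V₃/V₂ = T₃/T₂ = 548/1481.
V₃/V₁ = (V₂/V₁)(V₃/V₂) = 0.08333 × (548/1481) = 0.03084.

V₃/V₁ ≈ 0.0308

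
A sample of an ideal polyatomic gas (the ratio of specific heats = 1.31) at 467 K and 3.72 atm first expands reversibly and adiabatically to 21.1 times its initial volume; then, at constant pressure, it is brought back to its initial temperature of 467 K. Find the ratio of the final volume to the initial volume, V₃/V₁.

V₃/V₁ ≈ 54.3

Adiabatic step: V₂/V₁ = 21.1; T₂ = T₁·(1/21.1)^(0.31) = 181.5 K.
Isobaric step: V₃/V₂ = T₃/T₂ = 467/181.5.
V₃/V₁ = (V₂/V₁)(V₃/V₂) = 21.1 × (467/181.5) = 54.3.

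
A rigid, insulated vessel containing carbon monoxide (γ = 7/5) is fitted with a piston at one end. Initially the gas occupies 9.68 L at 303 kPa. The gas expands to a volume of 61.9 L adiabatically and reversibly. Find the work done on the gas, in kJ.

P₂ = P₁(V₁/V₂)^γ = 303×(9.68/61.9)^(7/5) = 22.56 kPa.
For a reversible adiabat, W_by_gas = (P₁V₁ − P₂V₂)/(γ−1).
W_by = (303000×0.00968 − 22560×0.0619) / (2/5) = 3842 J.
W_on_gas = −W_by = -3842 J.

W ≈ -3.84 kJ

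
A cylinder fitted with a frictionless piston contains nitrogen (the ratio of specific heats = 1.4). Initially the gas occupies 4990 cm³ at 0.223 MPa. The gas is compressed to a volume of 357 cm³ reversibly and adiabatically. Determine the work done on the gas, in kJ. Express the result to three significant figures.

P₂ = P₁(V₁/V₂)^γ = 0.223×(4990/357)^(1.4) = 8.952 MPa.
For a reversible adiabat, W_by_gas = (P₁V₁ − P₂V₂)/(γ−1).
W_by = (223000×0.00499 − 8.952×10^6×0.000357) / (0.4) = -5208 J.
W_on_gas = −W_by = 5208 J.

W ≈ 5.21 kJ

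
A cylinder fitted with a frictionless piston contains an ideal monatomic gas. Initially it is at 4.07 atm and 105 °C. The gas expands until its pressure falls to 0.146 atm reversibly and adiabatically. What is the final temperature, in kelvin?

T₂ ≈ 99.9 K

Adiabatic: T₂/T₁ = (P₂/P₁)^((γ−1)/γ).
For a monatomic ideal gas γ = 5/3, so (γ−1)/γ = 2/5.
T₁ = 105 °C = 378.1 K.
T₂ = 378.1 × (0.146/4.07)^(2/5) = 99.9 K.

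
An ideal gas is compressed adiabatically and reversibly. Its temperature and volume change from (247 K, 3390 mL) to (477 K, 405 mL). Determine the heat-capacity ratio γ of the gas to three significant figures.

TV^(γ−1) = const ⇒ γ − 1 = ln(T₂/T₁) / ln(V₁/V₂).
γ = 1 + ln(477/247) / ln(3390/405) = 1.31.

γ ≈ 1.31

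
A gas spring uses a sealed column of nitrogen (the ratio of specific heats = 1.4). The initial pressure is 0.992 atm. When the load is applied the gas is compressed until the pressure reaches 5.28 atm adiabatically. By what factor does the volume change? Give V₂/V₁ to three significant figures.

V₂/V₁ ≈ 0.303

From PV^γ = const, V₂/V₁ = (P₁/P₂)^(1/γ).
V₂/V₁ = (0.992/5.28)^(0.714) = 0.3029.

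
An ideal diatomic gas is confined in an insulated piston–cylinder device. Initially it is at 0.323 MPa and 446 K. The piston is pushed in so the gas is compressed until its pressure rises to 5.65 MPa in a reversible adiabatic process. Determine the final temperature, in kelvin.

Along an adiabat T P^((1−γ)/γ) is constant, so T₂ = T₁ (P₂/P₁)^((γ−1)/γ).
For a diatomic ideal gas γ = 7/5, so (γ−1)/γ = 2/7.
T₂ = 446 × (5.65/0.323)^(2/7) = 1010 K.

T₂ ≈ 1010 K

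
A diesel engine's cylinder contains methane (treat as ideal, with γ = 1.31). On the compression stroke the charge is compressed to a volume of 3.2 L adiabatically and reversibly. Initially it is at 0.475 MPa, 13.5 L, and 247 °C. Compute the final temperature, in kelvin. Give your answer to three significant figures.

T₂ ≈ 813 K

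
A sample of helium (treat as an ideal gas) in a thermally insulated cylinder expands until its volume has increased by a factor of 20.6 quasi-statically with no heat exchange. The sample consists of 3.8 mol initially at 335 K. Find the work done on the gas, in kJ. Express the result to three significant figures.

Adiabatic: T₁V₁^(γ−1) = T₂V₂^(γ−1) ⇒ T₂ = T₁ (V₁/V₂)^(γ−1).
γ = 5/3 for a monatomic ideal gas, so γ−1 = 2/3.
T₂ = 335 × (1/20.6)^(2/3) = 44.58 K.
Q = 0, so ΔU = W_on_gas = nCᵥΔT with Cᵥ = R/(γ−1) = 12.47 J/(mol·K).
ΔU = 3.8 × 12.47 × (44.58 − 335) = -13760 J.

W ≈ -13.8 kJ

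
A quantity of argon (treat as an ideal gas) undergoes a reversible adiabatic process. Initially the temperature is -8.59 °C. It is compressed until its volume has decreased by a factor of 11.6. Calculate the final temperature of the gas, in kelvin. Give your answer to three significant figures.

T₂ ≈ 1360 K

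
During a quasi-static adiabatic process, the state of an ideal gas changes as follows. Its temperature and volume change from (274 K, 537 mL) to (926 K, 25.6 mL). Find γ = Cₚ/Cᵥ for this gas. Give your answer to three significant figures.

TV^(γ−1) = const ⇒ γ − 1 = ln(T₂/T₁) / ln(V₁/V₂).
γ = 1 + ln(926/274) / ln(537/25.6) = 1.4.

γ ≈ 1.40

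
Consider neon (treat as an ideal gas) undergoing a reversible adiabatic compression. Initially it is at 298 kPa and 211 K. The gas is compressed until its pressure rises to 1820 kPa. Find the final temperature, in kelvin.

T₂ ≈ 435 K

Adiabatic: T₂/T₁ = (P₂/P₁)^((γ−1)/γ).
For a monatomic ideal gas γ = 5/3, so (γ−1)/γ = 2/5.
T₂ = 211 × (1820/298)^(2/5) = 435.1 K.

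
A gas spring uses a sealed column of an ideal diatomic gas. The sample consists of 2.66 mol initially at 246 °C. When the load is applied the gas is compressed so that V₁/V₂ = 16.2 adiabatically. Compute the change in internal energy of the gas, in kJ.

For a reversible adiabat TV^(γ−1) is constant, so T₂ = T₁ (V₁/V₂)^(γ−1).
γ = 7/5 for a diatomic ideal gas, so γ−1 = 2/5.
T₁ = 246 °C = 519.1 K.
T₂ = 519.1 × 16.2^(2/5) = 1582 K.
Q = 0, so ΔU = W_on_gas = nCᵥΔT with Cᵥ = R/(γ−1) = 20.79 J/(mol·K).
ΔU = 2.66 × 20.79 × (1582 − 519.1) = 58740 J.

ΔU ≈ 58.7 kJ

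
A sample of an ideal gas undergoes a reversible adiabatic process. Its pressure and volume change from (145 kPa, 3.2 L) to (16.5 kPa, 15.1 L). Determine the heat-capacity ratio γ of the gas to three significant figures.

PV^γ = const ⇒ γ = ln(P₂/P₁) / ln(V₁/V₂).
γ = ln(16.5/145) / ln(3.2/15.1) = 1.401.

γ ≈ 1.40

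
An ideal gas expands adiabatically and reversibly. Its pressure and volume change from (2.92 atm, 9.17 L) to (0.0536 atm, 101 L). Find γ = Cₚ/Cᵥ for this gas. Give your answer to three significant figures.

γ ≈ 1.67

PV^γ = const ⇒ γ = ln(P₂/P₁) / ln(V₁/V₂).
γ = ln(0.0536/2.92) / ln(9.17/101) = 1.666.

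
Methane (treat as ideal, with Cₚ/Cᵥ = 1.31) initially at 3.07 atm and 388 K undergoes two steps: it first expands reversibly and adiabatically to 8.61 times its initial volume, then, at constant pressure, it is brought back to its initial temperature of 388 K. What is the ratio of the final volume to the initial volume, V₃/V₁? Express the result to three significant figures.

V₃/V₁ ≈ 16.8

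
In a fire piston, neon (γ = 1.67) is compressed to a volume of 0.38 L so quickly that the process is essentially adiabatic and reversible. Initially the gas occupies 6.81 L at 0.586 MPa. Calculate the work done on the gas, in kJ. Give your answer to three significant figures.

P₂ = P₁(V₁/V₂)^γ = 0.586×(6.81/0.38)^(1.67) = 72.61 MPa.
For a reversible adiabat, W_by_gas = (P₁V₁ − P₂V₂)/(γ−1).
W_by = (586000×0.00681 − 7.261×10^7×0.00038) / (0.67) = -35230 J.
W_on_gas = −W_by = 35230 J.

W ≈ 35.2 kJ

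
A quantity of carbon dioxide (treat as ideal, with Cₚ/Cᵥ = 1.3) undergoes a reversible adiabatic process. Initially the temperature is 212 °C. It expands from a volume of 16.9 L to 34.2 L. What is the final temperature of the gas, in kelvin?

Adiabatic: T₁V₁^(γ−1) = T₂V₂^(γ−1) ⇒ T₂ = T₁ (V₁/V₂)^(γ−1).
T₁ = 212 °C = 485.1 K.
T₂ = 485.1 × (16.9/34.2)^(0.3) = 392.7 K.

T₂ ≈ 393 K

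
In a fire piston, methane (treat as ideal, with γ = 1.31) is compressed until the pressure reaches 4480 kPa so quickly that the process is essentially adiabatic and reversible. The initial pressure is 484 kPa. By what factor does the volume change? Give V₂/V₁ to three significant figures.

V₂/V₁ ≈ 0.183

From PV^γ = const, V₂/V₁ = (P₁/P₂)^(1/γ).
V₂/V₁ = (484/4480)^(0.763) = 0.1829.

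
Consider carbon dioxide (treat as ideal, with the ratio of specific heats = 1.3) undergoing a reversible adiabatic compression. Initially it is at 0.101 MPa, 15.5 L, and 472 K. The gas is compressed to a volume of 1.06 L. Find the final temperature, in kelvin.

For a reversible adiabat TV^(γ−1) is constant, so T₂ = T₁ (V₁/V₂)^(γ−1).
T₂ = 472 × (15.5/1.06)^(0.3) = 1055 K.

T₂ ≈ 1060 K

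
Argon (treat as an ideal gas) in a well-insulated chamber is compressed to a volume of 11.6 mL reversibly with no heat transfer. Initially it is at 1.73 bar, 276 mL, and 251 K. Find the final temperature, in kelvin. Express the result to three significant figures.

Adiabatic: T₁V₁^(γ−1) = T₂V₂^(γ−1) ⇒ T₂ = T₁ (V₁/V₂)^(γ−1).
γ = 5/3 for a monatomic ideal gas.
T₂ = 251 × (276/11.6)^(2/3) = 2076 K.

T₂ ≈ 2080 K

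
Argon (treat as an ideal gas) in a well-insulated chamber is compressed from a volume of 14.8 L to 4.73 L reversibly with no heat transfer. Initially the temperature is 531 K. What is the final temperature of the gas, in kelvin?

For a reversible adiabat TV^(γ−1) is constant, so T₂ = T₁ (V₁/V₂)^(γ−1).
For a monatomic ideal gas γ = 5/3, so γ−1 = 2/3.
T₂ = 531 × (14.8/4.73)^(2/3) = 1136 K.

T₂ ≈ 1140 K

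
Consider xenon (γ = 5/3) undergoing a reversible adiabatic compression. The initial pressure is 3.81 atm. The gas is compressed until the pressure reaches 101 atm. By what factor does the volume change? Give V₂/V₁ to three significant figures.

V₂/V₁ ≈ 0.140

From PV^γ = const, V₂/V₁ = (P₁/P₂)^(1/γ).
V₂/V₁ = (3.81/101)^(3/5) = 0.1399.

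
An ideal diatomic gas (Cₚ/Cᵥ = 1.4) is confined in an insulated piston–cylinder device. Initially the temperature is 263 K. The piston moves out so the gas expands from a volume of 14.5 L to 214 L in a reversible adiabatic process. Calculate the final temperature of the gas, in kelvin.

T₂ ≈ 89.6 K

For a reversible adiabat TV^(γ−1) is constant, so T₂ = T₁ (V₁/V₂)^(γ−1).
T₂ = 263 × (14.5/214)^(0.4) = 89.61 K.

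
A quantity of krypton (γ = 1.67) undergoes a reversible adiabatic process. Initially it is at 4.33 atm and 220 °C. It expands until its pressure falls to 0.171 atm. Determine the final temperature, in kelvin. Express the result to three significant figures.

T₂ ≈ 135 K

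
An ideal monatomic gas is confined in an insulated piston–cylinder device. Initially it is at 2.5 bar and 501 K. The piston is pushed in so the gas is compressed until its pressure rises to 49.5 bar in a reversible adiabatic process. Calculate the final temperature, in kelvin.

T₂ ≈ 1650 K

Along an adiabat T P^((1−γ)/γ) is constant, so T₂ = T₁ (P₂/P₁)^((γ−1)/γ).
For a monatomic ideal gas γ = 5/3, so (γ−1)/γ = 2/5.
T₂ = 501 × (49.5/2.5)^(2/5) = 1654 K.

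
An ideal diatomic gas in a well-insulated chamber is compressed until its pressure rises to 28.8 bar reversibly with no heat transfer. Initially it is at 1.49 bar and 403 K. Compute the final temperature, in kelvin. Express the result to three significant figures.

T₂ ≈ 939 K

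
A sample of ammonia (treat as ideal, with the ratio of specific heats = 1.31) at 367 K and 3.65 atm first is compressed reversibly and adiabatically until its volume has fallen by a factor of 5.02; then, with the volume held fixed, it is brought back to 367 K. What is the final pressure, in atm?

P₃ ≈ 18.3 atm

Adiabatic step (PV^γ = const): P₂ = 3.65×5.02^(1.31) = 30.21 atm; T₂ = 367×5.02^(0.31) = 605.2 K.
Isochoric: P₃ = P₂(T₃/T₂) = 30.21 × (367/605.2) = 18.32 atm.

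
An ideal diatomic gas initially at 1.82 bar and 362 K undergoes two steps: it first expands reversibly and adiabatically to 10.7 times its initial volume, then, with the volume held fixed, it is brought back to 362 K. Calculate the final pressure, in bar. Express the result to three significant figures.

P₃ ≈ 0.170 bar

For a diatomic ideal gas γ = 7/5.
Adiabatic step (PV^γ = const): P₂ = 1.82×(1/10.7)^(7/5) = 0.06591 bar; T₂ = 362×(1/10.7)^(2/5) = 140.3 K.
Isochoric: P₃ = P₂(T₃/T₂) = 0.06591 × (362/140.3) = 0.1701 bar.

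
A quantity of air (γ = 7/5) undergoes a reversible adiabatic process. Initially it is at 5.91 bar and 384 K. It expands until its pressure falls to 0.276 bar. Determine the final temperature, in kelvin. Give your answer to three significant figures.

Along an adiabat T P^((1−γ)/γ) is constant, so T₂ = T₁ (P₂/P₁)^((γ−1)/γ).
T₂ = 384 × (0.276/5.91)^(2/7) = 160 K.

T₂ ≈ 160 K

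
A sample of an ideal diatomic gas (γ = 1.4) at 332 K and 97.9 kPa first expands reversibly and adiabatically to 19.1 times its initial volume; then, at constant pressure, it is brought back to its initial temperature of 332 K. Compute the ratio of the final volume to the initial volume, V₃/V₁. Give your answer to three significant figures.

Adiabatic step: V₂/V₁ = 19.1; T₂ = T₁·(1/19.1)^(0.4) = 102 K.
Isobaric step: V₃/V₂ = T₃/T₂ = 332/102.
V₃/V₁ = (V₂/V₁)(V₃/V₂) = 19.1 × (332/102) = 62.15.

V₃/V₁ ≈ 62.2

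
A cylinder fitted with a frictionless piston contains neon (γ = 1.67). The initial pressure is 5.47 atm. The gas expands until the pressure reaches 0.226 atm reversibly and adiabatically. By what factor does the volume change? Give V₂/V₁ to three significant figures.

From PV^γ = const, V₂/V₁ = (P₁/P₂)^(1/γ).
V₂/V₁ = (5.47/0.226)^(0.599) = 6.74.

V₂/V₁ ≈ 6.74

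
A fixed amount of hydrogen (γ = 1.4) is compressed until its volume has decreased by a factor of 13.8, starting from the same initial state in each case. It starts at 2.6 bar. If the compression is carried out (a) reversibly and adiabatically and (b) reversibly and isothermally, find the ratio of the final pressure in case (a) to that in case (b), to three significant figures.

P_adiabatic / P_isothermal ≈ 2.86

Isothermal: P_b = P₁(V₁/V₂) = 2.6×13.8.
Adiabatic: P_a = P₁(V₁/V₂)^γ = 2.6×13.8^(1.4).
P_a/P_b = (V₁/V₂)^(γ−1) = 13.8^(0.4) = 2.857.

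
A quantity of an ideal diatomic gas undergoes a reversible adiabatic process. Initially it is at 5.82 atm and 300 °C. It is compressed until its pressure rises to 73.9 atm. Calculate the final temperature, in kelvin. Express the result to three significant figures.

Adiabatic: T₂/T₁ = (P₂/P₁)^((γ−1)/γ).
For a diatomic ideal gas γ = 7/5, so (γ−1)/γ = 2/7.
T₁ = 300 °C = 573.1 K.
T₂ = 573.1 × (73.9/5.82)^(2/7) = 1185 K.

T₂ ≈ 1180 K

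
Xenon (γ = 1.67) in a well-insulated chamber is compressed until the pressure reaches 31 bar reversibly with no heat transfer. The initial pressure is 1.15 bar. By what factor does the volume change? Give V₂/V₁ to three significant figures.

V₂/V₁ ≈ 0.139

From PV^γ = const, V₂/V₁ = (P₁/P₂)^(1/γ).
V₂/V₁ = (1.15/31)^(0.599) = 0.1391.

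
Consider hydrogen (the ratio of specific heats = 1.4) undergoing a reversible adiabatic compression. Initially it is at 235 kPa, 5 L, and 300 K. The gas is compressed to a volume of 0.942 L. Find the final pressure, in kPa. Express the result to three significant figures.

Adiabatic: P₁V₁^γ = P₂V₂^γ ⇒ P₂ = P₁ (V₁/V₂)^γ.
P₂ = 235 × (5/0.942)^(1.4) = 2432 kPa.

P₂ ≈ 2430 kPa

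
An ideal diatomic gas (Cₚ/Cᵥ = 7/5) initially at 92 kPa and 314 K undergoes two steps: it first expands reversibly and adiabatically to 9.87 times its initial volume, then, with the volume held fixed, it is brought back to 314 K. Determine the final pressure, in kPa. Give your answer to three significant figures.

P₃ ≈ 9.32 kPa

Adiabatic step (PV^γ = const): P₂ = 92×(1/9.87)^(7/5) = 3.73 kPa; T₂ = 314×(1/9.87)^(2/5) = 125.7 K.
Isochoric: P₃ = P₂(T₃/T₂) = 3.73 × (314/125.7) = 9.321 kPa.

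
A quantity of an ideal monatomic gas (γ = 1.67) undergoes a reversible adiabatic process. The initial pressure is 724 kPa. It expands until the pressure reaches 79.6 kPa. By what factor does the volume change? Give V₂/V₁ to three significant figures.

V₂/V₁ ≈ 3.75

From PV^γ = const, V₂/V₁ = (P₁/P₂)^(1/γ).
V₂/V₁ = (724/79.6)^(0.599) = 3.751.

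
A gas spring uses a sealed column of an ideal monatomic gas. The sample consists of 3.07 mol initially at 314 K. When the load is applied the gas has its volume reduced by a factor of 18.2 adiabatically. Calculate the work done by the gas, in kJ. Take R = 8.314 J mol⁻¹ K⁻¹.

W ≈ -71.2 kJ

Adiabatic: T₁V₁^(γ−1) = T₂V₂^(γ−1) ⇒ T₂ = T₁ (V₁/V₂)^(γ−1).
γ = 5/3 for a monatomic ideal gas, so γ−1 = 2/3.
T₂ = 314 × 18.2^(2/3) = 2173 K.
Q = 0, so ΔU = W_on_gas = nCᵥΔT with Cᵥ = R/(γ−1) = 12.47 J/(mol·K).
ΔU = 3.07 × 12.47 × (2173 − 314) = 71160 J.
Work done by the gas = −ΔU = -71160 J.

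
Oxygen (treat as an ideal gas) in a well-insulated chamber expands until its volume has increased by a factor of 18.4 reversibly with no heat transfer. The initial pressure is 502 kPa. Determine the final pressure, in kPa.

P₂ ≈ 8.51 kPa

Since PV^γ is constant along a reversible adiabat, P₂ = P₁ (V₁/V₂)^γ.
For a diatomic ideal gas γ = 7/5.
P₂ = 502 × (1/18.4)^(7/5) = 8.511 kPa.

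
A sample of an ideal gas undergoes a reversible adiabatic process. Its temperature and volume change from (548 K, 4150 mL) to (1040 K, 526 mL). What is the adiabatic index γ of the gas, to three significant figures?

TV^(γ−1) = const ⇒ γ − 1 = ln(T₂/T₁) / ln(V₁/V₂).
γ = 1 + ln(1040/548) / ln(4150/526) = 1.31.

γ ≈ 1.31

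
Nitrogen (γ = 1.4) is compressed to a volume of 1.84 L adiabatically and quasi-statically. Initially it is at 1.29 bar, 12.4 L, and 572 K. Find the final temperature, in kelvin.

Adiabatic: T₁V₁^(γ−1) = T₂V₂^(γ−1) ⇒ T₂ = T₁ (V₁/V₂)^(γ−1).
T₂ = 572 × (12.4/1.84)^(0.4) = 1227 K.

T₂ ≈ 1230 K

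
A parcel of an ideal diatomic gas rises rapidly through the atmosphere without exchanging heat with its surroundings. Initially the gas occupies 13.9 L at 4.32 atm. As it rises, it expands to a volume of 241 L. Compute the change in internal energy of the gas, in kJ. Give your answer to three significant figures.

γ = 7/5 for a diatomic ideal gas.
P₂ = P₁(V₁/V₂)^γ = 4.32×(13.9/241)^(7/5) = 0.07959 atm.
For a reversible adiabat, W_by_gas = (P₁V₁ − P₂V₂)/(γ−1).
W_by = (437700×0.0139 − 8065×0.241) / (2/5) = 10350 J.
Q = 0 ⇒ ΔU = −W_by = -10350 J.

ΔU ≈ -10.4 kJ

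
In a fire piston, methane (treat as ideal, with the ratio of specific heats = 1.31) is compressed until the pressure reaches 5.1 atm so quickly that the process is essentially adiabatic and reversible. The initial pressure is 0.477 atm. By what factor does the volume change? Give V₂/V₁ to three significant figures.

From PV^γ = const, V₂/V₁ = (P₁/P₂)^(1/γ).
V₂/V₁ = (0.477/5.1)^(0.763) = 0.1639.

V₂/V₁ ≈ 0.164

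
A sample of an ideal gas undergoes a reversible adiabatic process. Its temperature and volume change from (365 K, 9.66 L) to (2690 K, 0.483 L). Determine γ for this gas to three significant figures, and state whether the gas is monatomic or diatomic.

γ ≈ 1.67; monatomic

TV^(γ−1) = const ⇒ γ − 1 = ln(T₂/T₁) / ln(V₁/V₂).
γ = 1 + ln(2690/365) / ln(9.66/0.483) = 1.667.
γ ≈ 1.67 is close to 5/3, so the gas is monatomic.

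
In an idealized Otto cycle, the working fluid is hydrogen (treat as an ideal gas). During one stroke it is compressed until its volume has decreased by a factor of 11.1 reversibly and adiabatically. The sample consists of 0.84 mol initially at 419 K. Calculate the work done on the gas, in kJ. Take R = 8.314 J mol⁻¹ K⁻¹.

Adiabatic: T₁V₁^(γ−1) = T₂V₂^(γ−1) ⇒ T₂ = T₁ (V₁/V₂)^(γ−1).
γ = 7/5 for a diatomic ideal gas, so γ−1 = 2/5.
T₂ = 419 × 11.1^(2/5) = 1097 K.
Q = 0, so ΔU = W_on_gas = nCᵥΔT with Cᵥ = R/(γ−1) = 20.79 J/(mol·K).
ΔU = 0.84 × 20.79 × (1097 − 419) = 11840 J.

W ≈ 11.8 kJ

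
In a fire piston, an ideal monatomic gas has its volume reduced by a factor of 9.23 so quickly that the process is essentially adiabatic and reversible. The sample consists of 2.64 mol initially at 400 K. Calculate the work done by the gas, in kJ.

Adiabatic: T₁V₁^(γ−1) = T₂V₂^(γ−1) ⇒ T₂ = T₁ (V₁/V₂)^(γ−1).
γ = 5/3 for a monatomic ideal gas, so γ−1 = 2/3.
T₂ = 400 × 9.23^(2/3) = 1760 K.
Q = 0, so ΔU = W_on_gas = nCᵥΔT with Cᵥ = R/(γ−1) = 12.47 J/(mol·K).
ΔU = 2.64 × 12.47 × (1760 − 400) = 44780 J.
Work done by the gas = −ΔU = -44780 J.

W ≈ -44.8 kJ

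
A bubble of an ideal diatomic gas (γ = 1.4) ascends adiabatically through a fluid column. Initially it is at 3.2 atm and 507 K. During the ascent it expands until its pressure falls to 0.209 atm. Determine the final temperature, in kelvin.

Along an adiabat T P^((1−γ)/γ) is constant, so T₂ = T₁ (P₂/P₁)^((γ−1)/γ).
T₂ = 507 × (0.209/3.2)^(0.286) = 232.5 K.

T₂ ≈ 233 K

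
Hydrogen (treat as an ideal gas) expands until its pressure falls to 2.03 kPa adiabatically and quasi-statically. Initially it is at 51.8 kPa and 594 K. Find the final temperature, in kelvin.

T₂ ≈ 235 K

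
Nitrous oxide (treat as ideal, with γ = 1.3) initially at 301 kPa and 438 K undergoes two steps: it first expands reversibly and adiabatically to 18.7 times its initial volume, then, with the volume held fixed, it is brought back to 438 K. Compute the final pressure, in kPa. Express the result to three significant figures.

Adiabatic step (PV^γ = const): P₂ = 301×(1/18.7)^(1.3) = 6.686 kPa; T₂ = 438×(1/18.7)^(0.3) = 181.9 K.
Isochoric: P₃ = P₂(T₃/T₂) = 6.686 × (438/181.9) = 16.1 kPa.

P₃ ≈ 16.1 kPa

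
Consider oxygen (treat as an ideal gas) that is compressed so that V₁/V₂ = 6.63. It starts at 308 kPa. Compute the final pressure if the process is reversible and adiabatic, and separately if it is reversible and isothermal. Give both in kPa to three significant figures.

adiabatic: 4350 kPa; isothermal: 2040 kPa

For a diatomic ideal gas γ = 7/5.
Isothermal: P₂ = P₁(V₁/V₂) = 308×6.63 = 2042 kPa.
Adiabatic: P₂ = P₁(V₁/V₂)^γ = 308×6.63^(7/5) = 4352 kPa.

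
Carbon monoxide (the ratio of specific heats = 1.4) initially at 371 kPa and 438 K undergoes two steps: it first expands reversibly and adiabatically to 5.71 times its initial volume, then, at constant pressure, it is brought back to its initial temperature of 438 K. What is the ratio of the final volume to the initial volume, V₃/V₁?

Adiabatic step: V₂/V₁ = 5.71; T₂ = T₁·(1/5.71)^(0.4) = 218.2 K.
Isobaric step: V₃/V₂ = T₃/T₂ = 438/218.2.
V₃/V₁ = (V₂/V₁)(V₃/V₂) = 5.71 × (438/218.2) = 11.46.

V₃/V₁ ≈ 11.5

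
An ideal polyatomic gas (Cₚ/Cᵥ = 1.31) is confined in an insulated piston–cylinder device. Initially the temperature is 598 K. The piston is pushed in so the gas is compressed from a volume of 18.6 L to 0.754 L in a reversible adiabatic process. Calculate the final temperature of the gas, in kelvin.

T₂ ≈ 1620 K

For a reversible adiabat TV^(γ−1) is constant, so T₂ = T₁ (V₁/V₂)^(γ−1).
T₂ = 598 × (18.6/0.754)^(0.31) = 1615 K.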